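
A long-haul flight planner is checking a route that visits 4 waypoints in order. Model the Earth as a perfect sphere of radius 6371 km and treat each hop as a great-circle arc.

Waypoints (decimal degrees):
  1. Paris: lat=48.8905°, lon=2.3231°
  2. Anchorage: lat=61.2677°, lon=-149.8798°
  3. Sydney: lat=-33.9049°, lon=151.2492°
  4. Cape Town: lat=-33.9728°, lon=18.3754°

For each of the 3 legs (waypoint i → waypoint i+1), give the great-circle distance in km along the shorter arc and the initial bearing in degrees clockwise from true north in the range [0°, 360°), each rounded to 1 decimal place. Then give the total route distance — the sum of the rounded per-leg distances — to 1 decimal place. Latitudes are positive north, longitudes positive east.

Leg 1: dist=7516.7 km, bearing=346.0°
Leg 2: dist=11834.7 km, bearing=227.8°
Leg 3: dist=11009.3 km, bearing=218.0°
Total: 30360.7 km

Leg 1: φ1=0.8533002, φ2=1.0693231, Δφ=0.2160229, Δλ=-2.6564417 rad; a=sin²(Δφ/2)+cosφ1·cosφ2·sin²(Δλ/2)=0.3094566472; c=2·atan2(√a, √(1-a))=1.179824912; dist=6371·c=7516.665 ≈ 7516.7 km; running total=7516.7 km
Leg 1 bearing: y=sinΔλ·cosφ2=-0.22417889, x=cosφ1·sinφ2-sinφ1·cosφ2·cosΔλ=0.89694858; θ=atan2(y, x)=-14.0327° <0 so +360° → 345.9673° ≈ 346.0°
Leg 2: φ1=1.0693231, φ2=-0.5917521, Δφ=-1.6610752, Δλ=5.2556925 rad; a=sin²(Δφ/2)+cosφ1·cosφ2·sin²(Δλ/2)=0.6414381989; c=2·atan2(√a, √(1-a))=1.857587999; dist=6371·c=11834.693 ≈ 11834.7 km; running total=19351.4 km
Leg 2 bearing: y=sinΔλ·cosφ2=-0.71045428, x=cosφ1·sinφ2-sinφ1·cosφ2·cosΔλ=-0.64438782; θ=atan2(y, x)=-132.2083° <0 so +360° → 227.7917° ≈ 227.8°
Leg 3: φ1=-0.5917521, φ2=-0.5929372, Δφ=-0.0011851, Δλ=-2.3190853 rad; a=sin²(Δφ/2)+cosφ1·cosφ2·sin²(Δλ/2)=0.5782984716; c=2·atan2(√a, √(1-a))=1.728040465; dist=6371·c=11009.346 ≈ 11009.3 km; running total=30360.7 km
Leg 3 bearing: y=sinΔλ·cosφ2=-0.60775806, x=cosφ1·sinφ2-sinφ1·cosφ2·cosΔλ=-0.77852908; θ=atan2(y, x)=-142.0227° <0 so +360° → 217.9773° ≈ 218.0°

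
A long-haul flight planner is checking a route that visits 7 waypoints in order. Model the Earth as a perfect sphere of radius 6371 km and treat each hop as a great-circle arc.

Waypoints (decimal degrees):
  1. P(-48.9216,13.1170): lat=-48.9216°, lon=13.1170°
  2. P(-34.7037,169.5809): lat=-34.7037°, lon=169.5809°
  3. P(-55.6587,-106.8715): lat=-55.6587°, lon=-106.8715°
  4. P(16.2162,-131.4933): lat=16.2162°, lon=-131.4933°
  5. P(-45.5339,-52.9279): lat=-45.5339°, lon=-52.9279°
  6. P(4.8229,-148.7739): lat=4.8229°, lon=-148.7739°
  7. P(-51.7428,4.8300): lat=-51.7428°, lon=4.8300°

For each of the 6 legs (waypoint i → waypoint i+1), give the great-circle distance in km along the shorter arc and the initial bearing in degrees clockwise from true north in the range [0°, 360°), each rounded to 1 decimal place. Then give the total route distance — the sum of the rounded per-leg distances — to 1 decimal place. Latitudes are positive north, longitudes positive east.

Leg 1: φ1=-0.8538430, φ2=-0.6056938, Δφ=0.2481492, Δλ=2.7308102 rad; a=sin²(Δφ/2)+cosφ1·cosφ2·sin²(Δλ/2)=0.5330450958; c=2·atan2(√a, √(1-a))=1.636934726; dist=6371·c=10428.911 ≈ 10428.9 km; running total=10428.9 km
Leg 1 bearing: y=sinΔλ·cosφ2=0.32828946, x=cosφ1·sinφ2-sinφ1·cosφ2·cosΔλ=-0.94226223; θ=atan2(y, x)=160.7914° ≈ 160.8°
Leg 2: φ1=-0.6056938, φ2=-0.9714276, Δφ=-0.3657337, Δλ=-4.8250046 rad; a=sin²(Δφ/2)+cosφ1·cosφ2·sin²(Δλ/2)=0.2388947267; c=2·atan2(√a, √(1-a))=1.021355373; dist=6371·c=6507.055 ≈ 6507.1 km; running total=16936.0 km
Leg 2 bearing: y=sinΔλ·cosφ2=0.56054798, x=cosφ1·sinφ2-sinφ1·cosφ2·cosΔλ=-0.64271464; θ=atan2(y, x)=138.9065° ≈ 138.9°
Leg 3: φ1=-0.9714276, φ2=0.2830261, Δφ=1.2544537, Δλ=-0.4297315 rad; a=sin²(Δφ/2)+cosφ1·cosφ2·sin²(Δλ/2)=0.3690789020; c=2·atan2(√a, √(1-a))=1.305865824; dist=6371·c=8319.671 ≈ 8319.7 km; running total=25255.7 km
Leg 3 bearing: y=sinΔλ·cosφ2=-0.40005112, x=cosφ1·sinφ2-sinφ1·cosφ2·cosΔλ=0.87829253; θ=atan2(y, x)=-24.4887° <0 so +360° → 335.5113° ≈ 335.5°
Leg 4: φ1=0.2830261, φ2=-0.7947165, Δφ=-1.0777426, Δλ=1.3712249 rad; a=sin²(Δφ/2)+cosφ1·cosφ2·sin²(Δλ/2)=0.5329769558; c=2·atan2(√a, √(1-a))=1.636798148; dist=6371·c=10428.041 ≈ 10428.0 km; running total=35683.7 km
Leg 4 bearing: y=sinΔλ·cosφ2=0.68658361, x=cosφ1·sinφ2-sinφ1·cosφ2·cosΔλ=-0.72405319; θ=atan2(y, x)=136.5215° ≈ 136.5°
Leg 5: φ1=-0.7947165, φ2=0.0841755, Δφ=0.8788920, Δλ=-1.6728283 rad; a=sin²(Δφ/2)+cosφ1·cosφ2·sin²(Δλ/2)=0.5655488424; c=2·atan2(√a, √(1-a))=1.702272467; dist=6371·c=10845.178 ≈ 10845.2 km; running total=46528.9 km
Leg 5 bearing: y=sinΔλ·cosφ2=-0.99127700, x=cosφ1·sinφ2-sinφ1·cosφ2·cosΔλ=-0.01353875; θ=atan2(y, x)=-90.7825° <0 so +360° → 269.2175° ≈ 269.2°
Leg 6: φ1=0.0841755, φ2=-0.9030822, Δφ=-0.9872577, Δλ=2.6808938 rad; a=sin²(Δφ/2)+cosφ1·cosφ2·sin²(Δλ/2)=0.8093464659; c=2·atan2(√a, √(1-a))=2.237874224; dist=6371·c=14257.497 ≈ 14257.5 km; running total=60786.4 km
Leg 6 bearing: y=sinΔλ·cosφ2=0.27527707, x=cosφ1·sinφ2-sinφ1·cosφ2·cosΔλ=-0.73582715; θ=atan2(y, x)=159.4889° ≈ 159.5°

Leg 1: dist=10428.9 km, bearing=160.8°
Leg 2: dist=6507.1 km, bearing=138.9°
Leg 3: dist=8319.7 km, bearing=335.5°
Leg 4: dist=10428.0 km, bearing=136.5°
Leg 5: dist=10845.2 km, bearing=269.2°
Leg 6: dist=14257.5 km, bearing=159.5°
Total: 60786.4 km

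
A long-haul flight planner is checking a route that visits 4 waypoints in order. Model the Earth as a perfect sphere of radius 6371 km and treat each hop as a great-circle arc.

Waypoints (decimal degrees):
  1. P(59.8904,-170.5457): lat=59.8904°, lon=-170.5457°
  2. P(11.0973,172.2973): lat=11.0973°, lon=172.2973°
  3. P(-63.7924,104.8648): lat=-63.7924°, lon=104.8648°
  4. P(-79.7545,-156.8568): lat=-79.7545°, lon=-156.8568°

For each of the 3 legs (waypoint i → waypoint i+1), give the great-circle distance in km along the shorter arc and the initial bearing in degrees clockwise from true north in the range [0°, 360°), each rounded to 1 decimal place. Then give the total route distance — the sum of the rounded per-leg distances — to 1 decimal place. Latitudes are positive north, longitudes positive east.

Leg 1: dist=5608.8 km, bearing=202.1°
Leg 2: dist=10048.2 km, bearing=204.1°
Leg 3: dist=3264.3 km, bearing=159.0°
Total: 18921.3 km

Leg 1: φ1=1.0452847, φ2=0.1936844, Δφ=-0.8516002, Δλ=5.9837392 rad; a=sin²(Δφ/2)+cosφ1·cosφ2·sin²(Δλ/2)=0.1815630938; c=2·atan2(√a, √(1-a))=0.880359772; dist=6371·c=5608.772 ≈ 5608.8 km; running total=5608.8 km
Leg 1 bearing: y=sinΔλ·cosφ2=-0.28947522, x=cosφ1·sinφ2-sinφ1·cosφ2·cosΔλ=-0.71455990; θ=atan2(y, x)=-157.9466° <0 so +360° → 202.0534° ≈ 202.1°
Leg 2: φ1=0.1936844, φ2=-1.1133874, Δφ=-1.3070718, Δλ=-1.1769191 rad; a=sin²(Δφ/2)+cosφ1·cosφ2·sin²(Δλ/2)=0.5031875724; c=2·atan2(√a, √(1-a))=1.577171515; dist=6371·c=10048.160 ≈ 10048.2 km; running total=15657.0 km
Leg 2 bearing: y=sinΔλ·cosφ2=-0.40780879, x=cosφ1·sinφ2-sinφ1·cosφ2·cosΔλ=-0.91304510; θ=atan2(y, x)=-155.9322° <0 so +360° → 204.0678° ≈ 204.1°
Leg 3: φ1=-1.1133874, φ2=-1.3919786, Δφ=-0.2785912, Δλ=-4.5679036 rad; a=sin²(Δφ/2)+cosφ1·cosφ2·sin²(Δλ/2)=0.0642081240; c=2·atan2(√a, √(1-a))=0.512372704; dist=6371·c=3264.326 ≈ 3264.3 km; running total=18921.3 km
Leg 3 bearing: y=sinΔλ·cosφ2=0.17601292, x=cosφ1·sinφ2-sinφ1·cosφ2·cosΔλ=-0.45756007; θ=atan2(y, x)=158.9594° ≈ 159.0°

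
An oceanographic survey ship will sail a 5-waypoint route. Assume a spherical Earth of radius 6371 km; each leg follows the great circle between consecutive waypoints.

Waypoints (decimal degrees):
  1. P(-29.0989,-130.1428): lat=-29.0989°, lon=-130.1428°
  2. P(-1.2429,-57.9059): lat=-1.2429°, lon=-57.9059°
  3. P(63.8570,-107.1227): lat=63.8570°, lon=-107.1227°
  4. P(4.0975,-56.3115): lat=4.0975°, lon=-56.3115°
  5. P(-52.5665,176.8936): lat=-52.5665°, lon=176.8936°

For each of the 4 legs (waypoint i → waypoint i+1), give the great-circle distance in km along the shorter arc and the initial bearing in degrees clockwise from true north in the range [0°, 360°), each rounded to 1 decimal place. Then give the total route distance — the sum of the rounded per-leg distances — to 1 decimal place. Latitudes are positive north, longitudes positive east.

Leg 1: dist=8219.0 km, bearing=82.3°
Leg 2: dist=8277.2 km, bearing=339.7°
Leg 3: dist=7784.8 km, bearing=124.6°
Leg 4: dist=12768.1 km, bearing=212.4°
Total: 37049.1 km

Leg 1: φ1=-0.5078716, φ2=-0.0216927, Δφ=0.4861789, Δλ=1.2607717 rad; a=sin²(Δφ/2)+cosφ1·cosφ2·sin²(Δλ/2)=0.3614694595; c=2·atan2(√a, √(1-a))=1.290062231; dist=6371·c=8218.986 ≈ 8219.0 km; running total=8219.0 km
Leg 1 bearing: y=sinΔλ·cosφ2=0.95210201, x=cosφ1·sinφ2-sinφ1·cosφ2·cosΔλ=0.12937897; θ=atan2(y, x)=82.2616° ≈ 82.3°
Leg 2: φ1=-0.0216927, φ2=1.1145149, Δφ=1.1362076, Δλ=-0.8589952 rad; a=sin²(Δφ/2)+cosφ1·cosφ2·sin²(Δλ/2)=0.3658659270; c=2·atan2(√a, √(1-a))=1.299201499; dist=6371·c=8277.213 ≈ 8277.2 km; running total=16496.2 km
Leg 2 bearing: y=sinΔλ·cosφ2=-0.33362627, x=cosφ1·sinφ2-sinφ1·cosφ2·cosΔλ=0.90372878; θ=atan2(y, x)=-20.2625° <0 so +360° → 339.7375° ≈ 339.7°
Leg 3: φ1=1.1145149, φ2=0.0715149, Δφ=-1.0430000, Δλ=0.8868227 rad; a=sin²(Δφ/2)+cosφ1·cosφ2·sin²(Δλ/2)=0.3290770442; c=2·atan2(√a, √(1-a))=1.221915884; dist=6371·c=7784.826 ≈ 7784.8 km; running total=24281.0 km
Leg 3 bearing: y=sinΔλ·cosφ2=0.77308687, x=cosφ1·sinφ2-sinφ1·cosφ2·cosΔλ=-0.53430147; θ=atan2(y, x)=124.6494° ≈ 124.6°
Leg 4: φ1=0.0715149, φ2=-0.9174585, Δφ=-0.9889734, Δλ=4.0701968 rad; a=sin²(Δφ/2)+cosφ1·cosφ2·sin²(Δλ/2)=0.7099376872; c=2·atan2(√a, √(1-a))=2.004104326; dist=6371·c=12768.149 ≈ 12768.1 km; running total=37049.1 km
Leg 4 bearing: y=sinΔλ·cosφ2=-0.48674914, x=cosφ1·sinφ2-sinφ1·cosφ2·cosΔλ=-0.76601563; θ=atan2(y, x)=-147.5669° <0 so +360° → 212.4331° ≈ 212.4°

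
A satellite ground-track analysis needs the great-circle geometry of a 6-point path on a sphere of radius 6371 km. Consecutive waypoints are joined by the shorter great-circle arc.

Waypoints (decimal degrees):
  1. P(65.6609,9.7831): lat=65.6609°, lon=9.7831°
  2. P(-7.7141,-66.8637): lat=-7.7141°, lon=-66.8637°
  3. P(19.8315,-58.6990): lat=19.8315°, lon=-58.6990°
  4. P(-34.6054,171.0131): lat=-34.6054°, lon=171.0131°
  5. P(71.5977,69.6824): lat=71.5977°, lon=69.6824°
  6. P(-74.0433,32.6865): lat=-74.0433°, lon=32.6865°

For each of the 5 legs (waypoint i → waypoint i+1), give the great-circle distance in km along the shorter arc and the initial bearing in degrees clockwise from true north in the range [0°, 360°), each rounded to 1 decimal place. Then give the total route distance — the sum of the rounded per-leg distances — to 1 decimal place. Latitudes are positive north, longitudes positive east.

Leg 1: dist=10185.8 km, bearing=254.7°
Leg 2: dist=3190.7 km, bearing=16.2°
Leg 3: dist=14888.4 km, bearing=240.6°
Leg 4: dist=14027.5 km, bearing=337.5°
Leg 5: dist=16396.5 km, bearing=197.9°
Total: 58688.9 km

Leg 1: φ1=1.1459989, φ2=-0.1346364, Δφ=-1.2806353, Δλ=-1.3377390 rad; a=sin²(Δφ/2)+cosφ1·cosφ2·sin²(Δλ/2)=0.5139885924; c=2·atan2(√a, √(1-a))=1.598777163; dist=6371·c=10185.809 ≈ 10185.8 km; running total=10185.8 km
Leg 1 bearing: y=sinΔλ·cosφ2=-0.96415971, x=cosφ1·sinφ2-sinφ1·cosφ2·cosΔλ=-0.26384339; θ=atan2(y, x)=-105.3044° <0 so +360° → 254.6956° ≈ 254.7°
Leg 2: φ1=-0.1346364, φ2=0.3461250, Δφ=0.4807614, Δλ=0.1425009 rad; a=sin²(Δφ/2)+cosφ1·cosφ2·sin²(Δλ/2)=0.0614028034; c=2·atan2(√a, √(1-a))=0.500809055; dist=6371·c=3190.654 ≈ 3190.7 km; running total=13376.5 km
Leg 2 bearing: y=sinΔλ·cosφ2=0.13359658, x=cosφ1·sinφ2-sinφ1·cosφ2·cosΔλ=0.46117453; θ=atan2(y, x)=16.1557° ≈ 16.2°
Leg 3: φ1=0.3461250, φ2=-0.6039782, Δφ=-0.9501031, Δλ=4.0092325 rad; a=sin²(Δφ/2)+cosφ1·cosφ2·sin²(Δλ/2)=0.8466675303; c=2·atan2(√a, √(1-a))=2.336903211; dist=6371·c=14888.410 ≈ 14888.4 km; running total=28264.9 km
Leg 3 bearing: y=sinΔλ·cosφ2=-0.62785163, x=cosφ1·sinφ2-sinφ1·cosφ2·cosΔλ=-0.35367898; θ=atan2(y, x)=-119.3933° <0 so +360° → 240.6067° ≈ 240.6°
Leg 4: φ1=-0.6039782, φ2=1.2496156, Δφ=1.8535938, Δλ=-1.7685543 rad; a=sin²(Δφ/2)+cosφ1·cosφ2·sin²(Δλ/2)=0.7949651158; c=2·atan2(√a, √(1-a))=2.201768760; dist=6371·c=14027.469 ≈ 14027.5 km; running total=42292.4 km
Leg 4 bearing: y=sinΔλ·cosφ2=-0.30953424, x=cosφ1·sinφ2-sinφ1·cosφ2·cosΔλ=0.74576865; θ=atan2(y, x)=-22.5411° <0 so +360° → 337.4589° ≈ 337.5°
Leg 5: φ1=1.2496156, φ2=-1.2922994, Δφ=-2.5419150, Δλ=-0.6457003 rad; a=sin²(Δφ/2)+cosφ1·cosφ2·sin²(Δλ/2)=0.9214947059; c=2·atan2(√a, √(1-a))=2.573612836; dist=6371·c=16396.487 ≈ 16396.5 km; running total=58688.9 km
Leg 5 bearing: y=sinΔλ·cosφ2=-0.16542975, x=cosφ1·sinφ2-sinφ1·cosφ2·cosΔλ=-0.51186116; θ=atan2(y, x)=-162.0895° <0 so +360° → 197.9105° ≈ 197.9°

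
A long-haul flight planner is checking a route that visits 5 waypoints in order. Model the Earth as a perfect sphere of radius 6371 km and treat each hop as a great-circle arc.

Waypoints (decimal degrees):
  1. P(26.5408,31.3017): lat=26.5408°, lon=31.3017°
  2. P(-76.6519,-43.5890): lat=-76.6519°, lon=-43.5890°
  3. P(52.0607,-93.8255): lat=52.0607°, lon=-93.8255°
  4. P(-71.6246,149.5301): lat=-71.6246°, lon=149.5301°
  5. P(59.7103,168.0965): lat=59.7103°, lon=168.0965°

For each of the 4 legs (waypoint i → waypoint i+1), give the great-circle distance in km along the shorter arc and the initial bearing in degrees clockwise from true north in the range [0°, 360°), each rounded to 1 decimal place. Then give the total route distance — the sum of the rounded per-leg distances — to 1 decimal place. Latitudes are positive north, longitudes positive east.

Leg 1: φ1=0.4632243, φ2=-1.3378280, Δφ=-1.8010524, Δλ=-1.3070893 rad; a=sin²(Δφ/2)+cosφ1·cosφ2·sin²(Δλ/2)=0.6904638513; c=2·atan2(√a, √(1-a))=1.961595767; dist=6371·c=12497.327 ≈ 12497.3 km; running total=12497.3 km
Leg 1 bearing: y=sinΔλ·cosφ2=-0.22288566, x=cosφ1·sinφ2-sinφ1·cosφ2·cosΔλ=-0.89733832; θ=atan2(y, x)=-166.0509° <0 so +360° → 193.9491° ≈ 193.9°
Leg 2: φ1=-1.3378280, φ2=0.9086306, Δφ=2.2464587, Δλ=-0.8767923 rad; a=sin²(Δφ/2)+cosφ1·cosφ2·sin²(Δλ/2)=0.8382838118; c=2·atan2(√a, √(1-a))=2.313887776; dist=6371·c=14741.779 ≈ 14741.8 km; running total=27239.1 km
Leg 2 bearing: y=sinΔλ·cosφ2=-0.47261153, x=cosφ1·sinφ2-sinφ1·cosφ2·cosΔλ=0.56470753; θ=atan2(y, x)=-39.9264° <0 so +360° → 320.0736° ≈ 320.1°
Leg 3: φ1=0.9086306, φ2=-1.2500851, Δφ=-2.1587157, Δλ=4.2473565 rad; a=sin²(Δφ/2)+cosφ1·cosφ2·sin²(Δλ/2)=0.9176841027; c=2·atan2(√a, √(1-a))=2.559598613; dist=6371·c=16307.203 ≈ 16307.2 km; running total=43546.3 km
Leg 3 bearing: y=sinΔλ·cosφ2=-0.28176515, x=cosφ1·sinφ2-sinφ1·cosφ2·cosΔλ=-0.47198343; θ=atan2(y, x)=-149.1636° <0 so +360° → 210.8364° ≈ 210.8°
Leg 4: φ1=-1.2500851, φ2=1.0421413, Δφ=2.2922264, Δλ=0.3240448 rad; a=sin²(Δφ/2)+cosφ1·cosφ2·sin²(Δλ/2)=0.8343671101; c=2·atan2(√a, √(1-a))=2.303301351; dist=6371·c=14674.333 ≈ 14674.3 km; running total=58220.6 km
Leg 4 bearing: y=sinΔλ·cosφ2=0.16059392, x=cosφ1·sinφ2-sinφ1·cosφ2·cosΔλ=0.72595051; θ=atan2(y, x)=12.4740° ≈ 12.5°

Leg 1: dist=12497.3 km, bearing=193.9°
Leg 2: dist=14741.8 km, bearing=320.1°
Leg 3: dist=16307.2 km, bearing=210.8°
Leg 4: dist=14674.3 km, bearing=12.5°
Total: 58220.6 km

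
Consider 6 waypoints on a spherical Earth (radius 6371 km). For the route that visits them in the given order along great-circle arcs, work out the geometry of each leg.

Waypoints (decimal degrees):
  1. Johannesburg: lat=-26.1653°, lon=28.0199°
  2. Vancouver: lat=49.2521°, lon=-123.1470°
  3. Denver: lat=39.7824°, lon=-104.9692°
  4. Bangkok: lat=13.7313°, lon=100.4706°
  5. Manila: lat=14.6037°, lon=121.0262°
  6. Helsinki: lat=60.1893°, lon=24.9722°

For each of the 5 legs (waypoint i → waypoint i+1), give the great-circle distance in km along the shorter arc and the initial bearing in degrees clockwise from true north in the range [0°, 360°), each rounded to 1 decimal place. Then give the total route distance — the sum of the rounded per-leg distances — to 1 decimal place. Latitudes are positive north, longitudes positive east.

Leg 1: dist=16447.7 km, bearing=323.7°
Leg 2: dist=1777.3 km, bearing=119.5°
Leg 3: dist=13508.3 km, bearing=330.7°
Leg 4: dist=2217.5 km, bearing=85.0°
Leg 5: dist=8931.9 km, bearing=329.9°
Total: 42882.7 km

Leg 1: φ1=-0.4566706, φ2=0.8596113, Δφ=1.3162819, Δλ=-2.6383601 rad; a=sin²(Δφ/2)+cosφ1·cosφ2·sin²(Δλ/2)=0.9236418904; c=2·atan2(√a, √(1-a))=2.581646629; dist=6371·c=16447.671 ≈ 16447.7 km; running total=16447.7 km
Leg 1 bearing: y=sinΔλ·cosφ2=-0.31478642, x=cosφ1·sinφ2-sinφ1·cosφ2·cosΔλ=0.42780802; θ=atan2(y, x)=-36.3461° <0 so +360° → 323.6539° ≈ 323.7°
Leg 2: φ1=0.8596113, φ2=0.6943339, Δφ=-0.1652774, Δλ=0.3172625 rad; a=sin²(Δφ/2)+cosφ1·cosφ2·sin²(Δλ/2)=0.0193305910; c=2·atan2(√a, √(1-a))=0.278972748; dist=6371·c=1777.335 ≈ 1777.3 km; running total=18225.0 km
Leg 2 bearing: y=sinΔλ·cosφ2=0.23974029, x=cosφ1·sinφ2-sinφ1·cosφ2·cosΔλ=-0.13547054; θ=atan2(y, x)=119.4696° ≈ 119.5°
Leg 3: φ1=0.6943339, φ2=0.2396564, Δφ=-0.4546775, Δλ=3.5856009 rad; a=sin²(Δφ/2)+cosφ1·cosφ2·sin²(Δλ/2)=0.7611230776; c=2·atan2(√a, √(1-a))=2.120279035; dist=6371·c=13508.298 ≈ 13508.3 km; running total=31733.3 km
Leg 3 bearing: y=sinΔλ·cosφ2=-0.41728545, x=cosφ1·sinφ2-sinφ1·cosφ2·cosΔλ=0.74372831; θ=atan2(y, x)=-29.2956° <0 so +360° → 330.7044° ≈ 330.7°
Leg 4: φ1=0.2396564, φ2=0.2548826, Δφ=0.0152263, Δλ=0.3587629 rad; a=sin²(Δφ/2)+cosφ1·cosφ2·sin²(Δλ/2)=0.0299831035; c=2·atan2(√a, √(1-a))=0.348066959; dist=6371·c=2217.535 ≈ 2217.5 km; running total=33950.8 km
Leg 4 bearing: y=sinΔλ·cosφ2=0.33977262, x=cosφ1·sinφ2-sinφ1·cosφ2·cosΔλ=0.02985024; θ=atan2(y, x)=84.9793° ≈ 85.0°
Leg 5: φ1=0.2548826, φ2=1.0505015, Δφ=0.7956188, Δλ=-1.6764586 rad; a=sin²(Δφ/2)+cosφ1·cosφ2·sin²(Δλ/2)=0.4159845100; c=2·atan2(√a, √(1-a))=1.401964419; dist=6371·c=8931.915 ≈ 8931.9 km; running total=42882.7 km
Leg 5 bearing: y=sinΔλ·cosφ2=-0.49436345, x=cosφ1·sinφ2-sinφ1·cosφ2·cosΔλ=0.85286011; θ=atan2(y, x)=-30.0989° <0 so +360° → 329.9011° ≈ 329.9°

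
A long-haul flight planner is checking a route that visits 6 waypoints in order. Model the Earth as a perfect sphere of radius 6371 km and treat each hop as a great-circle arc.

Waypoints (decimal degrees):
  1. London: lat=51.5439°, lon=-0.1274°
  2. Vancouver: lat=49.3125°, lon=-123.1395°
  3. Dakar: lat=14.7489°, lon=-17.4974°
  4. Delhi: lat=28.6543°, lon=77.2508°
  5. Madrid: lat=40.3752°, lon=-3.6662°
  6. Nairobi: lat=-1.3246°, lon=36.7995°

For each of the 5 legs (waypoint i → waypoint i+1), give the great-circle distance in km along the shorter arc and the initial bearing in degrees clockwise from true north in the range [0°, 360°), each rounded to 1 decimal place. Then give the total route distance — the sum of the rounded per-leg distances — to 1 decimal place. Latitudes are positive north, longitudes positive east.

Leg 1: dist=7573.0 km, bearing=323.9°
Leg 2: dist=9860.6 km, bearing=68.7°
Leg 3: dist=9677.2 km, bearing=61.1°
Leg 4: dist=7272.9 km, bearing=304.2°
Leg 5: dist=6186.4 km, bearing=128.2°
Total: 40570.1 km

Leg 1: φ1=0.8996108, φ2=0.8606655, Δφ=-0.0389453, Δλ=-2.1469662 rad; a=sin²(Δφ/2)+cosφ1·cosφ2·sin²(Δλ/2)=0.3135495058; c=2·atan2(√a, √(1-a))=1.188662764; dist=6371·c=7572.970 ≈ 7573.0 km; running total=7573.0 km
Leg 1 bearing: y=sinΔλ·cosφ2=-0.54668201, x=cosφ1·sinφ2-sinφ1·cosφ2·cosΔλ=0.74972237; θ=atan2(y, x)=-36.0988° <0 so +360° → 323.9012° ≈ 323.9°
Leg 2: φ1=0.8606655, φ2=0.2574169, Δφ=-0.6032486, Δλ=1.8438025 rad; a=sin²(Δφ/2)+cosφ1·cosφ2·sin²(Δλ/2)=0.4884713236; c=2·atan2(√a, √(1-a))=1.547736930; dist=6371·c=9860.632 ≈ 9860.6 km; running total=17433.6 km
Leg 2 bearing: y=sinΔλ·cosφ2=0.93123582, x=cosφ1·sinφ2-sinφ1·cosφ2·cosΔλ=0.36368697; θ=atan2(y, x)=68.6673° ≈ 68.7°
Leg 3: φ1=0.2574169, φ2=0.5001119, Δφ=0.2426950, Δλ=1.6536681 rad; a=sin²(Δφ/2)+cosφ1·cosφ2·sin²(Δλ/2)=0.4740834768; c=2·atan2(√a, √(1-a))=1.518940043; dist=6371·c=9677.167 ≈ 9677.2 km; running total=27110.8 km
Leg 3 bearing: y=sinΔλ·cosφ2=0.87451733, x=cosφ1·sinφ2-sinφ1·cosφ2·cosΔλ=0.48221652; θ=atan2(y, x)=61.1273° ≈ 61.1°
Leg 4: φ1=0.5001119, φ2=0.7046802, Δφ=0.2045683, Δλ=-1.4122681 rad; a=sin²(Δφ/2)+cosφ1·cosφ2·sin²(Δλ/2)=0.2919167866; c=2·atan2(√a, √(1-a))=1.141571109; dist=6371·c=7272.9495 ≈ 7272.9 km; running total=34383.7 km
Leg 4 bearing: y=sinΔλ·cosφ2=-0.75226609, x=cosφ1·sinφ2-sinφ1·cosφ2·cosΔλ=0.51078492; θ=atan2(y, x)=-55.8237° <0 so +360° → 304.1763° ≈ 304.2°
Leg 5: φ1=0.7046802, φ2=-0.0231186, Δφ=-0.7277988, Δλ=0.7062597 rad; a=sin²(Δφ/2)+cosφ1·cosφ2·sin²(Δλ/2)=0.2177709737; c=2·atan2(√a, √(1-a))=0.971019759; dist=6371·c=6186.367 ≈ 6186.4 km; running total=40570.1 km
Leg 5 bearing: y=sinΔλ·cosφ2=0.64881929, x=cosφ1·sinφ2-sinφ1·cosφ2·cosΔλ=-0.51031425; θ=atan2(y, x)=128.1860° ≈ 128.2°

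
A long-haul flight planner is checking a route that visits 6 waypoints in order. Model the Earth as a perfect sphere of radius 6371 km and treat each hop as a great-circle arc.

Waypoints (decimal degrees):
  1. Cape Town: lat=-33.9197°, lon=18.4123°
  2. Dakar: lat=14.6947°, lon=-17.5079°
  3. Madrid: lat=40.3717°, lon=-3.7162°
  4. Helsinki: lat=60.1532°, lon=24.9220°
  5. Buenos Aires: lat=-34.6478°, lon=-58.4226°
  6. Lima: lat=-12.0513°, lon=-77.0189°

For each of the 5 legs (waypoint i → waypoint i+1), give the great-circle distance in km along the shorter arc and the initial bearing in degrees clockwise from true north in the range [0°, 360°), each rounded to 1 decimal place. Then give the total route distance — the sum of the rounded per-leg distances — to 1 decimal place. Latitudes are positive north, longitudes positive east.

Leg 1: dist=6609.1 km, bearing=318.8°
Leg 2: dist=3153.2 km, bearing=22.5°
Leg 3: dist=2951.4 km, bearing=32.3°
Leg 4: dist=12950.4 km, bearing=245.9°
Leg 5: dist=3136.7 km, bearing=318.7°
Total: 28800.8 km

Leg 1: φ1=-0.5920104, φ2=0.2564709, Δφ=0.8484813, Δλ=-0.6269258 rad; a=sin²(Δφ/2)+cosφ1·cosφ2·sin²(Δλ/2)=0.2457590314; c=2·atan2(√a, √(1-a))=1.037375446; dist=6371·c=6609.119 ≈ 6609.1 km; running total=6609.1 km
Leg 1 bearing: y=sinΔλ·cosφ2=-0.56746904, x=cosφ1·sinφ2-sinφ1·cosφ2·cosΔλ=0.64763030; θ=atan2(y, x)=-41.2256° <0 so +360° → 318.7744° ≈ 318.8°
Leg 2: φ1=0.2564709, φ2=0.7046191, Δφ=0.4481482, Δλ=0.2407106 rad; a=sin²(Δφ/2)+cosφ1·cosφ2·sin²(Δλ/2)=0.0599978919; c=2·atan2(√a, √(1-a))=0.494925250; dist=6371·c=3153.169 ≈ 3153.2 km; running total=9762.3 km
Leg 2 bearing: y=sinΔλ·cosφ2=0.18162152, x=cosφ1·sinφ2-sinφ1·cosφ2·cosΔλ=0.43886923; θ=atan2(y, x)=22.4817° ≈ 22.5°
Leg 3: φ1=0.7046191, φ2=1.0498714, Δφ=0.3452523, Δλ=0.4998309 rad; a=sin²(Δφ/2)+cosφ1·cosφ2·sin²(Δλ/2)=0.0526977049; c=2·atan2(√a, √(1-a))=0.463250775; dist=6371·c=2951.371 ≈ 2951.4 km; running total=12713.7 km
Leg 3 bearing: y=sinΔλ·cosφ2=0.23852788, x=cosφ1·sinφ2-sinφ1·cosφ2·cosΔλ=0.37787177; θ=atan2(y, x)=32.2618° ≈ 32.3°
Leg 4: φ1=1.0498714, φ2=-0.6047182, Δφ=-1.6545896, Δλ=-1.4546377 rad; a=sin²(Δφ/2)+cosφ1·cosφ2·sin²(Δλ/2)=0.7228343129; c=2·atan2(√a, √(1-a))=2.032717352; dist=6371·c=12950.442 ≈ 12950.4 km; running total=25664.1 km
Leg 4 bearing: y=sinΔλ·cosφ2=-0.81711856, x=cosφ1·sinφ2-sinφ1·cosφ2·cosΔλ=-0.36564563; θ=atan2(y, x)=-114.1076° <0 so +360° → 245.8924° ≈ 245.9°
Leg 5: φ1=-0.6047182, φ2=-0.2103349, Δφ=0.3943833, Δλ=-0.3245667 rad; a=sin²(Δφ/2)+cosφ1·cosφ2·sin²(Δλ/2)=0.0593858557; c=2·atan2(√a, √(1-a))=0.492341885; dist=6371·c=3136.710 ≈ 3136.7 km; running total=28800.8 km
Leg 5 bearing: y=sinΔλ·cosφ2=-0.31186993, x=cosφ1·sinφ2-sinφ1·cosφ2·cosΔλ=0.35520959; θ=atan2(y, x)=-41.2828° <0 so +360° → 318.7172° ≈ 318.7°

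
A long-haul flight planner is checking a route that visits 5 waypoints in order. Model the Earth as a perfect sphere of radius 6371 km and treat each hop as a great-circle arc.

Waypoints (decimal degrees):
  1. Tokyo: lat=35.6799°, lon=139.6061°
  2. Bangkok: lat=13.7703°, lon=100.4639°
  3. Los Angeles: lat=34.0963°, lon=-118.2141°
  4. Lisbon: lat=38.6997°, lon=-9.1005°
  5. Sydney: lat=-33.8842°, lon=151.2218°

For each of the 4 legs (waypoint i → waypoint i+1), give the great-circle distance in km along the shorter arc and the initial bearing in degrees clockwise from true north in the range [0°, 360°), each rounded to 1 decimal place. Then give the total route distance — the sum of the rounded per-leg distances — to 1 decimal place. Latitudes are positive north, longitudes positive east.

Leg 1: φ1=0.6227317, φ2=0.2403371, Δφ=-0.3823947, Δλ=-0.6831603 rad; a=sin²(Δφ/2)+cosφ1·cosφ2·sin²(Δλ/2)=0.1246395582; c=2·atan2(√a, √(1-a))=0.721643700; dist=6371·c=4597.592 ≈ 4597.6 km; running total=4597.6 km
Leg 1 bearing: y=sinΔλ·cosφ2=-0.61310378, x=cosφ1·sinφ2-sinφ1·cosφ2·cosΔλ=-0.24601201; θ=atan2(y, x)=-111.8635° <0 so +360° → 248.1365° ≈ 248.1°
Leg 2: φ1=0.2403371, φ2=0.5950927, Δφ=0.3547556, Δλ=-3.8166511 rad; a=sin²(Δφ/2)+cosφ1·cosφ2·sin²(Δλ/2)=0.7472266523; c=2·atan2(√a, √(1-a))=2.088002085; dist=6371·c=13302.661 ≈ 13302.7 km; running total=17900.3 km
Leg 2 bearing: y=sinΔλ·cosφ2=0.51751309, x=cosφ1·sinφ2-sinφ1·cosφ2·cosΔλ=0.69835244; θ=atan2(y, x)=36.5402° ≈ 36.5°
Leg 3: φ1=0.5950927, φ2=0.6754372, Δφ=0.0803445, Δλ=1.9043916 rad; a=sin²(Δφ/2)+cosφ1·cosφ2·sin²(Δλ/2)=0.4305589120; c=2·atan2(√a, √(1-a))=1.431463765; dist=6371·c=9119.856 ≈ 9119.9 km; running total=27020.2 km
Leg 3 bearing: y=sinΔλ·cosφ2=0.73740932, x=cosφ1·sinφ2-sinφ1·cosφ2·cosΔλ=0.66101379; θ=atan2(y, x)=48.1269° ≈ 48.1°
Leg 4: φ1=0.6754372, φ2=-0.5913909, Δφ=-1.2668280, Δλ=2.7981520 rad; a=sin²(Δφ/2)+cosφ1·cosφ2·sin²(Δλ/2)=0.9793172602; c=2·atan2(√a, √(1-a))=2.852961915; dist=6371·c=18176.220 ≈ 18176.2 km; running total=45196.4 km
Leg 4 bearing: y=sinΔλ·cosφ2=0.27954082, x=cosφ1·sinφ2-sinφ1·cosφ2·cosΔλ=0.05363566; θ=atan2(y, x)=79.1386° ≈ 79.1°

Leg 1: dist=4597.6 km, bearing=248.1°
Leg 2: dist=13302.7 km, bearing=36.5°
Leg 3: dist=9119.9 km, bearing=48.1°
Leg 4: dist=18176.2 km, bearing=79.1°
Total: 45196.4 km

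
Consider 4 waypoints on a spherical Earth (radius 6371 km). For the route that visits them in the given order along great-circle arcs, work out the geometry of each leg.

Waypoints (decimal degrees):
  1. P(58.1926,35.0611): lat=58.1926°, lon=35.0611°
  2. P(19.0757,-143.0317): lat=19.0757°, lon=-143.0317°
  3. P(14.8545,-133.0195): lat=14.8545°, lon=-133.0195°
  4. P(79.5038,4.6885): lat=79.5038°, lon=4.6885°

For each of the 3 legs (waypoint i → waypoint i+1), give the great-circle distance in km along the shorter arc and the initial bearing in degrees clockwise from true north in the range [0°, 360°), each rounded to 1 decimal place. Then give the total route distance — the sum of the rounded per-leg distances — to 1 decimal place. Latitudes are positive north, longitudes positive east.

Leg 1: φ1=1.0156525, φ2=0.3329338, Δφ=-0.6827187, Δλ=-3.1083057 rad; a=sin²(Δφ/2)+cosφ1·cosφ2·sin²(Δλ/2)=0.6100549823; c=2·atan2(√a, √(1-a))=1.792723525; dist=6371·c=11421.442 ≈ 11421.4 km; running total=11421.4 km
Leg 1 bearing: y=sinΔλ·cosφ2=-0.03145325, x=cosφ1·sinφ2-sinφ1·cosφ2·cosΔλ=0.97496784; θ=atan2(y, x)=-1.8478° <0 so +360° → 358.1522° ≈ 358.2°
Leg 2: φ1=0.3329338, φ2=0.2592599, Δφ=-0.0736738, Δλ=0.1747459 rad; a=sin²(Δφ/2)+cosφ1·cosφ2·sin²(Δλ/2)=0.0083123232; c=2·atan2(√a, √(1-a))=0.182597453; dist=6371·c=1163.328 ≈ 1163.3 km; running total=12584.7 km
Leg 2 bearing: y=sinΔλ·cosφ2=0.16804753, x=cosφ1·sinφ2-sinφ1·cosφ2·cosΔλ=-0.06879637; θ=atan2(y, x)=112.2635° ≈ 112.3°
Leg 3: φ1=0.2592599, φ2=1.3876031, Δφ=1.1283431, Δλ=2.4034580 rad; a=sin²(Δφ/2)+cosφ1·cosφ2·sin²(Δλ/2)=0.4390884357; c=2·atan2(√a, √(1-a))=1.448669841; dist=6371·c=9229.476 ≈ 9229.5 km; running total=21814.2 km
Leg 3 bearing: y=sinΔλ·cosφ2=0.12258409, x=cosφ1·sinφ2-sinφ1·cosφ2·cosΔλ=0.98495293; θ=atan2(y, x)=7.0944° ≈ 7.1°

Leg 1: dist=11421.4 km, bearing=358.2°
Leg 2: dist=1163.3 km, bearing=112.3°
Leg 3: dist=9229.5 km, bearing=7.1°
Total: 21814.2 km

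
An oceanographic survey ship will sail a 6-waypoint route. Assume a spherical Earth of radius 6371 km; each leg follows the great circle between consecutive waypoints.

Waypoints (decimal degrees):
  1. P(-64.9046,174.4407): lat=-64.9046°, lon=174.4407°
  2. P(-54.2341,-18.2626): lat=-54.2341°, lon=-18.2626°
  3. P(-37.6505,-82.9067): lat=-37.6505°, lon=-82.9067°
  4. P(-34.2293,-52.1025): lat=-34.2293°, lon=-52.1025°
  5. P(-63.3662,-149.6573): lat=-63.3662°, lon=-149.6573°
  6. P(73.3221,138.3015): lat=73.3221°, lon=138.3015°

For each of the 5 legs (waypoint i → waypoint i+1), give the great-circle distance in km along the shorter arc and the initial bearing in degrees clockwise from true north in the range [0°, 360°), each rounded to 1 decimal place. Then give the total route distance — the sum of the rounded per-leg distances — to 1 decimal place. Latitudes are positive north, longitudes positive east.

Leg 1: dist=6723.1 km, bearing=171.5°
Leg 2: dist=5122.4 km, bearing=263.5°
Leg 3: dist=2786.5 km, bearing=91.6°
Leg 4: dist=7004.6 km, bearing=209.9°
Leg 5: dist=16095.2 km, bearing=331.8°
Total: 37731.8 km

Leg 1: φ1=-1.1327990, φ2=-0.9465636, Δφ=0.1862354, Δλ=-3.3633071 rad; a=sin²(Δφ/2)+cosφ1·cosφ2·sin²(Δλ/2)=0.2535033161; c=2·atan2(√a, √(1-a))=1.055269392; dist=6371·c=6723.121 ≈ 6723.1 km; running total=6723.1 km
Leg 1 bearing: y=sinΔλ·cosφ2=0.12852742, x=cosφ1·sinφ2-sinφ1·cosφ2·cosΔλ=-0.86048721; θ=atan2(y, x)=171.5048° ≈ 171.5°
Leg 2: φ1=-0.9465636, φ2=-0.6571252, Δφ=0.2894384, Δλ=-1.1282524 rad; a=sin²(Δφ/2)+cosφ1·cosφ2·sin²(Δλ/2)=0.1530914200; c=2·atan2(√a, √(1-a))=0.804020217; dist=6371·c=5122.413 ≈ 5122.4 km; running total=11845.5 km
Leg 2 bearing: y=sinΔλ·cosφ2=-0.71547831, x=cosφ1·sinφ2-sinφ1·cosφ2·cosΔλ=-0.08190566; θ=atan2(y, x)=-96.5306° <0 so +360° → 263.4694° ≈ 263.5°
Leg 3: φ1=-0.6571252, φ2=-0.5974140, Δφ=0.0597112, Δλ=0.5376347 rad; a=sin²(Δφ/2)+cosφ1·cosφ2·sin²(Δλ/2)=0.0470668385; c=2·atan2(√a, √(1-a))=0.437375738; dist=6371·c=2786.521 ≈ 2786.5 km; running total=14632.0 km
Leg 3 bearing: y=sinΔλ·cosφ2=0.42340553, x=cosφ1·sinφ2-sinφ1·cosφ2·cosΔλ=-0.01157426; θ=atan2(y, x)=91.5659° ≈ 91.6°
Leg 4: φ1=-0.5974140, φ2=-1.1059488, Δφ=-0.5085348, Δλ=-1.7026525 rad; a=sin²(Δφ/2)+cosφ1·cosφ2·sin²(Δλ/2)=0.2729555013; c=2·atan2(√a, √(1-a))=1.099446879; dist=6371·c=7004.576 ≈ 7004.6 km; running total=21636.6 km
Leg 4 bearing: y=sinΔλ·cosφ2=-0.44439517, x=cosφ1·sinφ2-sinφ1·cosφ2·cosΔλ=-0.77221507; θ=atan2(y, x)=-150.0804° <0 so +360° → 209.9196° ≈ 209.9°
Leg 5: φ1=-1.1059488, φ2=1.2797121, Δφ=2.3856609, Δλ=5.0258292 rad; a=sin²(Δφ/2)+cosφ1·cosφ2·sin²(Δλ/2)=0.9083092817; c=2·atan2(√a, √(1-a))=2.526324256; dist=6371·c=16095.212 ≈ 16095.2 km; running total=37731.8 km
Leg 5 bearing: y=sinΔλ·cosφ2=-0.27300841, x=cosφ1·sinφ2-sinφ1·cosφ2·cosΔλ=0.50852781; θ=atan2(y, x)=-28.2296° <0 so +360° → 331.7704° ≈ 331.8°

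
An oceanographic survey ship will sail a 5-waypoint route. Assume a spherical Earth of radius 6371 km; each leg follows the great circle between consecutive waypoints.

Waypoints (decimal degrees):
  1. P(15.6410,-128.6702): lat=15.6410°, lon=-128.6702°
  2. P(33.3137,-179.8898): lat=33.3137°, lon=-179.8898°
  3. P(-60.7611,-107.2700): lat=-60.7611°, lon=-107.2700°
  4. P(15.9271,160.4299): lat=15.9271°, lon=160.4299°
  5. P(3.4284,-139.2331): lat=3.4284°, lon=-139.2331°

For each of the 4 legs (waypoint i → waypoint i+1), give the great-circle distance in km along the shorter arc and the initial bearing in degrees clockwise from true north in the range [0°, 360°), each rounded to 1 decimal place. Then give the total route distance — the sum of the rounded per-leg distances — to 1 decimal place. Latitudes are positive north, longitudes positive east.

Leg 1: dist=5481.8 km, bearing=300.8°
Leg 2: dist=12335.5 km, bearing=150.1°
Leg 3: dist=11672.1 km, bearing=276.0°
Leg 4: dist=6734.4 km, bearing=95.1°
Total: 36223.8 km

Leg 1: φ1=0.2729869, φ2=0.5814338, Δφ=0.3084468, Δλ=-0.8939507 rad; a=sin²(Δφ/2)+cosφ1·cosφ2·sin²(Δλ/2)=0.1739458883; c=2·atan2(√a, √(1-a))=0.860434369; dist=6371·c=5481.827 ≈ 5481.8 km; running total=5481.8 km
Leg 1 bearing: y=sinΔλ·cosφ2=-0.65145317, x=cosφ1·sinφ2-sinφ1·cosφ2·cosΔλ=0.38776750; θ=atan2(y, x)=-59.2374° <0 so +360° → 300.7626° ≈ 300.8°
Leg 2: φ1=0.5814338, φ2=-1.0604813, Δφ=-1.6419150, Δλ=1.2674546 rad; a=sin²(Δφ/2)+cosφ1·cosφ2·sin²(Δλ/2)=0.6786581788; c=2·atan2(√a, √(1-a))=1.936189305; dist=6371·c=12335.462 ≈ 12335.5 km; running total=17817.3 km
Leg 2 bearing: y=sinΔλ·cosφ2=0.46615124, x=cosφ1·sinφ2-sinφ1·cosφ2·cosΔλ=-0.80933803; θ=atan2(y, x)=150.0595° ≈ 150.1°
Leg 3: φ1=-1.0604813, φ2=0.2779803, Δφ=1.3384616, Δλ=4.6722447 rad; a=sin²(Δφ/2)+cosφ1·cosφ2·sin²(Δλ/2)=0.6291509664; c=2·atan2(√a, √(1-a))=1.832060399; dist=6371·c=11672.057 ≈ 11672.1 km; running total=29489.4 km
Leg 3 bearing: y=sinΔλ·cosφ2=-0.96083688, x=cosφ1·sinφ2-sinφ1·cosφ2·cosΔλ=0.10036238; θ=atan2(y, x)=-84.0369° <0 so +360° → 275.9631° ≈ 276.0°
Leg 4: φ1=0.2779803, φ2=0.0598369, Δφ=-0.2181435, Δλ=-5.2301060 rad; a=sin²(Δφ/2)+cosφ1·cosφ2·sin²(Δλ/2)=0.2542710599; c=2·atan2(√a, √(1-a))=1.057033373; dist=6371·c=6734.360 ≈ 6734.4 km; running total=36223.8 km
Leg 4 bearing: y=sinΔλ·cosφ2=0.86739613, x=cosφ1·sinφ2-sinφ1·cosφ2·cosΔλ=-0.07805833; θ=atan2(y, x)=95.1423° ≈ 95.1°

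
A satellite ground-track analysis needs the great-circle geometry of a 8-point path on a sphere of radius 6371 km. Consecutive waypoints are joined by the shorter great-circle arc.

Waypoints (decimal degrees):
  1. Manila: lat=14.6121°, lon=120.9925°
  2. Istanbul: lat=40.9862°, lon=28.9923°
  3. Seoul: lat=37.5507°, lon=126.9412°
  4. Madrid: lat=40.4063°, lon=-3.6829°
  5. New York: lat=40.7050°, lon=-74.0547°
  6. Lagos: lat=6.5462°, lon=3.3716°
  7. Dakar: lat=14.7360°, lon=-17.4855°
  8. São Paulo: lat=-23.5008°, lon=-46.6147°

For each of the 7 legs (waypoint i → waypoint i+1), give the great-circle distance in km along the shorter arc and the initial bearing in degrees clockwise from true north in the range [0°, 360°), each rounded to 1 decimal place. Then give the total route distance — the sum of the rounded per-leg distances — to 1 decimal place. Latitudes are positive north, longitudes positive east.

Leg 1: φ1=0.2550293, φ2=0.7153441, Δφ=0.4603149, Δλ=-1.6057064 rad; a=sin²(Δφ/2)+cosφ1·cosφ2·sin²(Δλ/2)=0.4300171847; c=2·atan2(√a, √(1-a))=1.430369623; dist=6371·c=9112.885 ≈ 9112.9 km; running total=9112.9 km
Leg 1 bearing: y=sinΔλ·cosφ2=-0.75440764, x=cosφ1·sinφ2-sinφ1·cosφ2·cosΔλ=0.64131017; θ=atan2(y, x)=-49.6327° <0 so +360° → 310.3673° ≈ 310.4°
Leg 2: φ1=0.7153441, φ2=0.6553834, Δφ=-0.0599608, Δλ=1.7095308 rad; a=sin²(Δφ/2)+cosφ1·cosφ2·sin²(Δλ/2)=0.3415146323; c=2·atan2(√a, √(1-a))=1.248262512; dist=6371·c=7952.680 ≈ 7952.7 km; running total=17065.6 km
Leg 2 bearing: y=sinΔλ·cosφ2=0.78519683, x=cosφ1·sinφ2-sinφ1·cosφ2·cosΔλ=0.53197321; θ=atan2(y, x)=55.8822° ≈ 55.9°
Leg 3: φ1=0.6553834, φ2=0.7052230, Δφ=0.0498396, Δλ=-2.2798206 rad; a=sin²(Δφ/2)+cosφ1·cosφ2·sin²(Δλ/2)=0.4990050954; c=2·atan2(√a, √(1-a))=1.568806516; dist=6371·c=9994.866 ≈ 9994.9 km; running total=27060.5 km
Leg 3 bearing: y=sinΔλ·cosφ2=-0.57795159, x=cosφ1·sinφ2-sinφ1·cosφ2·cosΔλ=0.81606863; θ=atan2(y, x)=-35.3067° <0 so +360° → 324.6933° ≈ 324.7°
Leg 4: φ1=0.7052230, φ2=0.7104363, Δφ=0.0052133, Δλ=-1.2282196 rad; a=sin²(Δφ/2)+cosφ1·cosφ2·sin²(Δλ/2)=0.1916785950; c=2·atan2(√a, √(1-a))=0.906325273; dist=6371·c=5774.198 ≈ 5774.2 km; running total=32834.7 km
Leg 4 bearing: y=sinΔλ·cosφ2=-0.71402724, x=cosφ1·sinφ2-sinφ1·cosφ2·cosΔλ=0.33153694; θ=atan2(y, x)=-65.0936° <0 so +360° → 294.9064° ≈ 294.9°
Leg 5: φ1=0.7104363, φ2=0.1142527, Δφ=-0.5961835, Δλ=1.3513439 rad; a=sin²(Δφ/2)+cosφ1·cosφ2·sin²(Δλ/2)=0.3808482547; c=2·atan2(√a, √(1-a))=1.330177686; dist=6371·c=8474.562 ≈ 8474.6 km; running total=41309.3 km
Leg 5 bearing: y=sinΔλ·cosφ2=0.96965341, x=cosφ1·sinφ2-sinφ1·cosφ2·cosΔλ=-0.05462339; θ=atan2(y, x)=93.2242° ≈ 93.2°
Leg 6: φ1=0.1142527, φ2=0.2571917, Δφ=0.1429390, Δλ=-0.3640251 rad; a=sin²(Δφ/2)+cosφ1·cosφ2·sin²(Δλ/2)=0.0365792676; c=2·atan2(√a, √(1-a))=0.384885403; dist=6371·c=2452.105 ≈ 2452.1 km; running total=43761.4 km
Leg 6 bearing: y=sinΔλ·cosφ2=-0.34432764, x=cosφ1·sinφ2-sinφ1·cosφ2·cosΔλ=0.14967756; θ=atan2(y, x)=-66.5056° <0 so +360° → 293.4944° ≈ 293.5°
Leg 7: φ1=0.2571917, φ2=-0.4101663, Δφ=-0.6673581, Δλ=-0.5084004 rad; a=sin²(Δφ/2)+cosφ1·cosφ2·sin²(Δλ/2)=0.1633553214; c=2·atan2(√a, √(1-a))=0.832147690; dist=6371·c=5301.613 ≈ 5301.6 km; running total=49063.0 km
Leg 7 bearing: y=sinΔλ·cosφ2=-0.44640436, x=cosφ1·sinφ2-sinφ1·cosφ2·cosΔλ=-0.58941037; θ=atan2(y, x)=-142.8606° <0 so +360° → 217.1394° ≈ 217.1°

Leg 1: dist=9112.9 km, bearing=310.4°
Leg 2: dist=7952.7 km, bearing=55.9°
Leg 3: dist=9994.9 km, bearing=324.7°
Leg 4: dist=5774.2 km, bearing=294.9°
Leg 5: dist=8474.6 km, bearing=93.2°
Leg 6: dist=2452.1 km, bearing=293.5°
Leg 7: dist=5301.6 km, bearing=217.1°
Total: 49063.0 km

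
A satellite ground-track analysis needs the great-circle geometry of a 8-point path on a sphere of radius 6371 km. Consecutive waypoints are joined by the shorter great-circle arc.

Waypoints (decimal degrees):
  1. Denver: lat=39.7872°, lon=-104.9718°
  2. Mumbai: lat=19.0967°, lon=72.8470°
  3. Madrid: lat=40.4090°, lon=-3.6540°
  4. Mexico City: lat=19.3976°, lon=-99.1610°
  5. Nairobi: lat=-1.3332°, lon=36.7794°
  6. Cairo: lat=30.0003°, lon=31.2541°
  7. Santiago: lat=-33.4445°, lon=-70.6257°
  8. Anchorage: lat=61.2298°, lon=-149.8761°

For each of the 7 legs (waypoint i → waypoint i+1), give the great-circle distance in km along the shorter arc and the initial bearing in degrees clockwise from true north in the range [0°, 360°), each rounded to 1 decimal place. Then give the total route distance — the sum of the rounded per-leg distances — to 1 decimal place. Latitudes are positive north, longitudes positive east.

Leg 1: dist=13463.6 km, bearing=2.4°
Leg 2: dist=7523.9 km, bearing=306.8°
Leg 3: dist=9071.7 km, bearing=288.4°
Leg 4: dist=14818.4 km, bearing=72.7°
Leg 5: dist=3533.1 km, bearing=350.9°
Leg 6: dist=12799.4 km, bearing=244.4°
Leg 7: dist=12686.4 km, bearing=328.8°
Total: 73896.5 km

Leg 1: φ1=0.6944176, φ2=0.3333003, Δφ=-0.3611173, Δλ=3.1035235 rad; a=sin²(Δφ/2)+cosφ1·cosφ2·sin²(Δλ/2)=0.7581239003; c=2·atan2(√a, √(1-a))=2.113260301; dist=6371·c=13463.581 ≈ 13463.6 km; running total=13463.6 km
Leg 1 bearing: y=sinΔλ·cosφ2=0.03596540, x=cosφ1·sinφ2-sinφ1·cosφ2·cosΔλ=0.85568376; θ=atan2(y, x)=2.4068° ≈ 2.4°
Leg 2: φ1=0.3333003, φ2=0.7052701, Δφ=0.3719698, Δλ=-1.3351943 rad; a=sin²(Δφ/2)+cosφ1·cosφ2·sin²(Δλ/2)=0.3099801462; c=2·atan2(√a, √(1-a))=1.180957102; dist=6371·c=7523.878 ≈ 7523.9 km; running total=20987.5 km
Leg 2 bearing: y=sinΔλ·cosφ2=-0.74040104, x=cosφ1·sinφ2-sinφ1·cosφ2·cosΔλ=0.55441511; θ=atan2(y, x)=-53.1740° <0 so +360° → 306.8260° ≈ 306.8°
Leg 3: φ1=0.7052701, φ2=0.3385520, Δφ=-0.3667181, Δλ=-1.6669116 rad; a=sin²(Δφ/2)+cosφ1·cosφ2·sin²(Δλ/2)=0.4268154078; c=2·atan2(√a, √(1-a))=1.423899404; dist=6371·c=9071.663 ≈ 9071.7 km; running total=30059.2 km
Leg 3 bearing: y=sinΔλ·cosφ2=-0.93888304, x=cosφ1·sinφ2-sinφ1·cosφ2·cosΔλ=0.31156812; θ=atan2(y, x)=-71.6416° <0 so +360° → 288.3584° ≈ 288.4°
Leg 4: φ1=0.3385520, φ2=-0.0232687, Δφ=-0.3618207, Δλ=2.3726076 rad; a=sin²(Δφ/2)+cosφ1·cosφ2·sin²(Δλ/2)=0.8426847609; c=2·atan2(√a, √(1-a))=2.325907353; dist=6371·c=14818.356 ≈ 14818.4 km; running total=44877.6 km
Leg 4 bearing: y=sinΔλ·cosφ2=0.69521801, x=cosφ1·sinφ2-sinφ1·cosφ2·cosΔλ=0.21665764; θ=atan2(y, x)=72.6909° ≈ 72.7°
Leg 5: φ1=-0.0232687, φ2=0.5236040, Δφ=0.5468727, Δλ=-0.0964347 rad; a=sin²(Δφ/2)+cosφ1·cosφ2·sin²(Δλ/2)=0.0749338576; c=2·atan2(√a, √(1-a))=0.554559864; dist=6371·c=3533.101 ≈ 3533.1 km; running total=48410.7 km
Leg 5 bearing: y=sinΔλ·cosφ2=-0.08338525, x=cosφ1·sinφ2-sinφ1·cosφ2·cosΔλ=0.51992499; θ=atan2(y, x)=-9.1115° <0 so +360° → 350.8885° ≈ 350.9°
Leg 6: φ1=0.5236040, φ2=-0.5837166, Δφ=-1.1073207, Δλ=-1.7781380 rad; a=sin²(Δφ/2)+cosφ1·cosφ2·sin²(Δλ/2)=0.7121631778; c=2·atan2(√a, √(1-a))=2.009014143; dist=6371·c=12799.429 ≈ 12799.4 km; running total=61210.1 km
Leg 6 bearing: y=sinΔλ·cosφ2=-0.81654815, x=cosφ1·sinφ2-sinφ1·cosφ2·cosΔλ=-0.39140295; θ=atan2(y, x)=-115.6102° <0 so +360° → 244.3898° ≈ 244.4°
Leg 7: φ1=-0.5837166, φ2=1.0686616, Δφ=1.6523783, Δλ=-1.3831804 rad; a=sin²(Δφ/2)+cosφ1·cosφ2·sin²(Δλ/2)=0.7040949401; c=2·atan2(√a, √(1-a))=1.991266678; dist=6371·c=12686.360 ≈ 12686.4 km; running total=73896.5 km
Leg 7 bearing: y=sinΔλ·cosφ2=-0.47285188, x=cosφ1·sinφ2-sinφ1·cosφ2·cosΔλ=0.78089188; θ=atan2(y, x)=-31.1961° <0 so +360° → 328.8039° ≈ 328.8°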